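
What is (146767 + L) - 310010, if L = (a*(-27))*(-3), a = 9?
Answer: -162514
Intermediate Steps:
L = 729 (L = (9*(-27))*(-3) = -243*(-3) = 729)
(146767 + L) - 310010 = (146767 + 729) - 310010 = 147496 - 310010 = -162514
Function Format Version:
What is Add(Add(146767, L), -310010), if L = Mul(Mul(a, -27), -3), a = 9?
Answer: -162514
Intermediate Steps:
L = 729 (L = Mul(Mul(9, -27), -3) = Mul(-243, -3) = 729)
Add(Add(146767, L), -310010) = Add(Add(146767, 729), -310010) = Add(147496, -310010) = -162514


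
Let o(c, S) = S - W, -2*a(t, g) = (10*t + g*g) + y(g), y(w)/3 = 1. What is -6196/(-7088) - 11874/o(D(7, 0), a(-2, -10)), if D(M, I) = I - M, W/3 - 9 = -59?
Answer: -41745323/384524 ≈ -108.56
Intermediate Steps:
y(w) = 3 (y(w) = 3*1 = 3)
W = -150 (W = 27 + 3*(-59) = 27 - 177 = -150)
a(t, g) = -3/2 - 5*t - g²/2 (a(t, g) = -((10*t + g*g) + 3)/2 = -((10*t + g²) + 3)/2 = -((g² + 10*t) + 3)/2 = -(3 + g² + 10*t)/2 = -3/2 - 5*t - g²/2)
o(c, S) = 150 + S (o(c, S) = S - 1*(-150) = S + 150 = 150 + S)
-6196/(-7088) - 11874/o(D(7, 0), a(-2, -10)) = -6196/(-7088) - 11874/(150 + (-3/2 - 5*(-2) - ½*(-10)²)) = -6196*(-1/7088) - 11874/(150 + (-3/2 + 10 - ½*100)) = 1549/1772 - 11874/(150 + (-3/2 + 10 - 50)) = 1549/1772 - 11874/(150 - 83/2) = 1549/1772 - 11874/217/2 = 1549/1772 - 11874*2/217 = 1549/1772 - 23748/217 = -41745323/384524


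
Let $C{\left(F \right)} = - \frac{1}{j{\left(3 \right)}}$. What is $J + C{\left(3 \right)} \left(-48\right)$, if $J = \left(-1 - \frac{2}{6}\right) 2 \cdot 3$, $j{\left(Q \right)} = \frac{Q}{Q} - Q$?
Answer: $-32$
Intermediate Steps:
$j{\left(Q \right)} = 1 - Q$
$C{\left(F \right)} = \frac{1}{2}$ ($C{\left(F \right)} = - \frac{1}{1 - 3} = - \frac{1}{-2} = \left(-1\right) \left(- \frac{1}{2}\right) = \frac{1}{2}$)
$J = -8$ ($J = \left(-1 - \frac{1}{3}\right) 2 \cdot 3 = \left(- \frac{4}{3}\right) 2 \cdot 3 = \left(- \frac{8}{3}\right) 3 = -8$)
$J + C{\left(3 \right)} \left(-48\right) = -8 + \frac{1}{2} \left(-48\right) = -8 - 24 = -32$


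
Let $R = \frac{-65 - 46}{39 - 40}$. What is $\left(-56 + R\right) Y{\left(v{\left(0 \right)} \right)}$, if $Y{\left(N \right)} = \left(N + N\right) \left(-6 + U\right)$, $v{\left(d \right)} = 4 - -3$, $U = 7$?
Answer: $770$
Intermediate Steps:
$R = 111$ ($R = - \frac{111}{-1} = \left(-111\right) \left(-1\right) = 111$)
$v{\left(d \right)} = 7$ ($v{\left(d \right)} = 4 + 3 = 7$)
$Y{\left(N \right)} = 2 N$ ($Y{\left(N \right)} = \left(N + N\right) \left(-6 + 7\right) = 2 N 1 = 2 N$)
$\left(-56 + R\right) Y{\left(v{\left(0 \right)} \right)} = \left(-56 + 111\right) 2 \cdot 7 = 55 \cdot 14 = 770$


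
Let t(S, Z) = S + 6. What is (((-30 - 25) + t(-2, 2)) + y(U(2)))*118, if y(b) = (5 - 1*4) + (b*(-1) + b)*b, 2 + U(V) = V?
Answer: -5900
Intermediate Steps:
t(S, Z) = 6 + S
U(V) = -2 + V
y(b) = 1 (y(b) = (5 - 4) + (-b + b)*b = 1 + 0*b = 1 + 0 = 1)
(((-30 - 25) + t(-2, 2)) + y(U(2)))*118 = (((-30 - 25) + (6 - 2)) + 1)*118 = ((-55 + 4) + 1)*118 = (-51 + 1)*118 = -50*118 = -5900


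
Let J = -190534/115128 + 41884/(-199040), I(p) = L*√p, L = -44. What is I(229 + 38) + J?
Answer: -1335809641/716096160 - 44*√267 ≈ -720.83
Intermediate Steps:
I(p) = -44*√p
J = -1335809641/716096160 (J = -190534*1/115128 + 41884*(-1/199040) = -95267/57564 - 10471/49760 = -1335809641/716096160 ≈ -1.8654)
I(229 + 38) + J = -44*√(229 + 38) - 1335809641/716096160 = -44*√267 - 1335809641/716096160 = -1335809641/716096160 - 44*√267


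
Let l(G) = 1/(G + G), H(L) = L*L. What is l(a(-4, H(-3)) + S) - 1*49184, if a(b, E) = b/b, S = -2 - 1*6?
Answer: -688577/14 ≈ -49184.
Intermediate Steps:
S = -8 (S = -2 - 6 = -8)
H(L) = L**2
a(b, E) = 1
l(G) = 1/(2*G)
l(a(-4, H(-3)) + S) - 1*49184 = 1/(2*(1 - 8)) - 1*49184 = (1/2)/(-7) - 49184 = (1/2)*(-1/7) - 49184 = -1/14 - 49184 = -688577/14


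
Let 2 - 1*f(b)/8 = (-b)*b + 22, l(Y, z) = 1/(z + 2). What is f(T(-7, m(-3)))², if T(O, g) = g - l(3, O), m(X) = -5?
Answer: 369664/625 ≈ 591.46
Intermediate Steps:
l(Y, z) = 1/(2 + z)
T(O, g) = g - 1/(2 + O)
f(b) = -160 + 8*b² (f(b) = 16 - 8*((-b)*b + 22) = 16 - 8*(-b² + 22) = 16 - 8*(22 - b²) = 16 + (-176 + 8*b²) = -160 + 8*b²)
f(T(-7, m(-3)))² = (-160 + 8*((-1 - 5*(2 - 7))/(2 - 7))²)² = (-160 + 8*((-1 - 5*(-5))/(-5))²)² = (-160 + 8*(-(-1 + 25)/5)²)² = (-160 + 8*(-⅕*24)²)² = (-160 + 8*(-24/5)²)² = (-160 + 8*(576/25))² = (-160 + 4608/25)² = (608/25)² = 369664/625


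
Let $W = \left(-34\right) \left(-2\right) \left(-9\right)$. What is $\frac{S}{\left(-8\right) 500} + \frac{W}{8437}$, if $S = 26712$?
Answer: $- \frac{28477143}{4218500} \approx -6.7505$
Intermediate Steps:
$W = -612$ ($W = 68 \left(-9\right) = -612$)
$\frac{S}{\left(-8\right) 500} + \frac{W}{8437} = \frac{26712}{\left(-8\right) 500} - \frac{612}{8437} = \frac{26712}{-4000} - \frac{612}{8437} = 26712 \left(- \frac{1}{4000}\right) - \frac{612}{8437} = - \frac{3339}{500} - \frac{612}{8437} = - \frac{28477143}{4218500}$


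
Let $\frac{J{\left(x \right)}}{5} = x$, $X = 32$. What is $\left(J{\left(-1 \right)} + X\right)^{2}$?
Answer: $729$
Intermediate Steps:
$J{\left(x \right)} = 5 x$
$\left(J{\left(-1 \right)} + X\right)^{2} = \left(5 \left(-1\right) + 32\right)^{2} = \left(-5 + 32\right)^{2} = 27^{2} = 729$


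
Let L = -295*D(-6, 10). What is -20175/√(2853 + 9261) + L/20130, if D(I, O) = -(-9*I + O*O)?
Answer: 413/183 - 6725*√1346/1346 ≈ -181.05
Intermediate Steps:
D(I, O) = -O² + 9*I (D(I, O) = -(-9*I + O²) = -(O² - 9*I) = -O² + 9*I)
L = 45430 (L = -295*(-1*10² + 9*(-6)) = -295*(-1*100 - 54) = -295*(-100 - 54) = -295*(-154) = 45430)
-20175/√(2853 + 9261) + L/20130 = -20175/√(2853 + 9261) + 45430/20130 = -20175*√1346/4038 + 45430*(1/20130) = -20175*√1346/4038 + 413/183 = -6725*√1346/1346 + 413/183 = 413/183 - 6725*√1346/1346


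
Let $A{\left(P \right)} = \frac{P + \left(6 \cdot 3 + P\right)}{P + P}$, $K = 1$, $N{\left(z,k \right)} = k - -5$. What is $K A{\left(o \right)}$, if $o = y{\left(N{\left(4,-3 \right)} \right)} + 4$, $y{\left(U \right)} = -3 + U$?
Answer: $4$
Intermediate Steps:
$N{\left(z,k \right)} = 5 + k$ ($N{\left(z,k \right)} = k + 5 = 5 + k$)
$o = 3$ ($o = \left(-3 + \left(5 - 3\right)\right) + 4 = \left(-3 + 2\right) + 4 = -1 + 4 = 3$)
$A{\left(P \right)} = \frac{18 + 2 P}{2 P}$ ($A{\left(P \right)} = \frac{P + \left(18 + P\right)}{2 P} = \left(18 + 2 P\right) \frac{1}{2 P} = \frac{18 + 2 P}{2 P}$)
$K A{\left(o \right)} = 1 \frac{9 + 3}{3} = 1 \cdot \frac{1}{3} \cdot 12 = 1 \cdot 4 = 4$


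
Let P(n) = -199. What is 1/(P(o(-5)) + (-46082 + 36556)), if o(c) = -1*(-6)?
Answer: -1/9725 ≈ -0.00010283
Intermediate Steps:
o(c) = 6
1/(P(o(-5)) + (-46082 + 36556)) = 1/(-199 + (-46082 + 36556)) = 1/(-199 - 9526) = 1/(-9725) = -1/9725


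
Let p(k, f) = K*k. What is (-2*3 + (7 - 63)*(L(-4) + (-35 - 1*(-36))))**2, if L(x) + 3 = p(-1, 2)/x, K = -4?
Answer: 26244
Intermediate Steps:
p(k, f) = -4*k
L(x) = -3 + 4/x (L(x) = -3 + (-4*(-1))/x = -3 + 4/x)
(-2*3 + (7 - 63)*(L(-4) + (-35 - 1*(-36))))**2 = (-2*3 + (7 - 63)*((-3 + 4/(-4)) + (-35 - 1*(-36))))**2 = (-6 - 56*((-3 + 4*(-1/4)) + (-35 + 36)))**2 = (-6 - 56*((-3 - 1) + 1))**2 = (-6 - 56*(-4 + 1))**2 = (-6 - 56*(-3))**2 = (-6 + 168)**2 = 162**2 = 26244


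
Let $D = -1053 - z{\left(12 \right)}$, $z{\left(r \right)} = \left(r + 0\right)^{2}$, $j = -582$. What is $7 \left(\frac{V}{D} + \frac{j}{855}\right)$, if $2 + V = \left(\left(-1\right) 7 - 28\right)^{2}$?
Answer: $- \frac{10189}{855} \approx -11.917$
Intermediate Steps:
$z{\left(r \right)} = r^{2}$
$D = -1197$ ($D = -1053 - 12^{2} = -1053 - 144 = -1197$)
$V = 1223$ ($V = -2 + \left(\left(-1\right) 7 - 28\right)^{2} = -2 + \left(-7 - 28\right)^{2} = -2 + \left(-35\right)^{2} = -2 + 1225 = 1223$)
$7 \left(\frac{V}{D} + \frac{j}{855}\right) = 7 \left(\frac{1223}{-1197} - \frac{582}{855}\right) = 7 \left(1223 \left(- \frac{1}{1197}\right) - \frac{194}{285}\right) = 7 \left(- \frac{1223}{1197} - \frac{194}{285}\right) = 7 \left(- \frac{10189}{5985}\right) = - \frac{10189}{855}$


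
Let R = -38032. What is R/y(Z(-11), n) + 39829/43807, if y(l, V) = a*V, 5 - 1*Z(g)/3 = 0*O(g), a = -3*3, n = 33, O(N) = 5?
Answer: 1677897037/13010679 ≈ 128.96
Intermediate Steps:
a = -9
Z(g) = 15 (Z(g) = 15 - 0*5 = 15 - 3*0 = 15 + 0 = 15)
y(l, V) = -9*V
R/y(Z(-11), n) + 39829/43807 = -38032/((-9*33)) + 39829/43807 = -38032/(-297) + 39829*(1/43807) = -38032*(-1/297) + 39829/43807 = 38032/297 + 39829/43807 = 1677897037/13010679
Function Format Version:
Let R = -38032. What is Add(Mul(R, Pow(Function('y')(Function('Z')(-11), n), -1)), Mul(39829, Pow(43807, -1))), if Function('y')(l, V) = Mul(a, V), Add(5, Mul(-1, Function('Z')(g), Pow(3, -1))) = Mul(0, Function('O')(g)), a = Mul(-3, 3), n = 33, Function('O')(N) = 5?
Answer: Rational(1677897037, 13010679) ≈ 128.96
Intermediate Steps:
a = -9
Function('Z')(g) = 15 (Function('Z')(g) = Add(15, Mul(-3, Mul(0, 5))) = Add(15, Mul(-3, 0)) = Add(15, 0) = 15)
Function('y')(l, V) = Mul(-9, V)
Add(Mul(R, Pow(Function('y')(Function('Z')(-11), n), -1)), Mul(39829, Pow(43807, -1))) = Add(Mul(-38032, Pow(Mul(-9, 33), -1)), Mul(39829, Pow(43807, -1))) = Add(Mul(-38032, Pow(-297, -1)), Mul(39829, Rational(1, 43807))) = Add(Mul(-38032, Rational(-1, 297)), Rational(39829, 43807)) = Add(Rational(38032, 297), Rational(39829, 43807)) = Rational(1677897037, 13010679)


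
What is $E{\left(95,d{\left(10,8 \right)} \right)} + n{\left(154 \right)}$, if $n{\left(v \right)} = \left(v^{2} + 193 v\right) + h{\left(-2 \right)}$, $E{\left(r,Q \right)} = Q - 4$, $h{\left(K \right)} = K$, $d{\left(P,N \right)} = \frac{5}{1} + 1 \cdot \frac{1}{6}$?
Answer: $\frac{320623}{6} \approx 53437.0$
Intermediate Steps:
$d{\left(P,N \right)} = \frac{31}{6}$ ($d{\left(P,N \right)} = 5 \cdot 1 + 1 \cdot \frac{1}{6} = 5 + \frac{1}{6} = \frac{31}{6}$)
$E{\left(r,Q \right)} = -4 + Q$ ($E{\left(r,Q \right)} = Q - 4 = -4 + Q$)
$n{\left(v \right)} = -2 + v^{2} + 193 v$ ($n{\left(v \right)} = \left(v^{2} + 193 v\right) - 2 = -2 + v^{2} + 193 v$)
$E{\left(95,d{\left(10,8 \right)} \right)} + n{\left(154 \right)} = \left(-4 + \frac{31}{6}\right) + \left(-2 + 154^{2} + 193 \cdot 154\right) = \frac{7}{6} + \left(-2 + 23716 + 29722\right) = \frac{7}{6} + 53436 = \frac{320623}{6}$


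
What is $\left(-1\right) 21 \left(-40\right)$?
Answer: $840$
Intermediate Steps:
$\left(-1\right) 21 \left(-40\right) = \left(-21\right) \left(-40\right) = 840$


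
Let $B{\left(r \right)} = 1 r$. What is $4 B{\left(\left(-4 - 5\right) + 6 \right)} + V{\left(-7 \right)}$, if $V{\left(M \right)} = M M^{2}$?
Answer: $-355$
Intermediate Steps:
$V{\left(M \right)} = M^{3}$
$B{\left(r \right)} = r$
$4 B{\left(\left(-4 - 5\right) + 6 \right)} + V{\left(-7 \right)} = 4 \left(\left(-4 - 5\right) + 6\right) + \left(-7\right)^{3} = 4 \left(-9 + 6\right) - 343 = 4 \left(-3\right) - 343 = -12 - 343 = -355$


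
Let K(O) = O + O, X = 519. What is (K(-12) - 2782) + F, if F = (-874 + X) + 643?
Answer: -2518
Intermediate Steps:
K(O) = 2*O
F = 288 (F = (-874 + 519) + 643 = -355 + 643 = 288)
(K(-12) - 2782) + F = (2*(-12) - 2782) + 288 = (-24 - 2782) + 288 = -2806 + 288 = -2518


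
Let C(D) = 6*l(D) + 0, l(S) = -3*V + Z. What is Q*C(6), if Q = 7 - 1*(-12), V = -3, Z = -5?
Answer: 456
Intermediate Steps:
l(S) = 4 (l(S) = -3*(-3) - 5 = 9 - 5 = 4)
C(D) = 24 (C(D) = 6*4 + 0 = 24 + 0 = 24)
Q = 19 (Q = 7 + 12 = 19)
Q*C(6) = 19*24 = 456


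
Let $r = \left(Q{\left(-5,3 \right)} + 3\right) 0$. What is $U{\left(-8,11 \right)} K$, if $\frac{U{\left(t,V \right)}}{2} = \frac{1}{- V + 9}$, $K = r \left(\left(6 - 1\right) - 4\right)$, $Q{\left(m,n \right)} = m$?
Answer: $0$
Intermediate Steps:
$r = 0$ ($r = \left(-5 + 3\right) 0 = \left(-2\right) 0 = 0$)
$K = 0$ ($K = 0 \left(\left(6 - 1\right) - 4\right) = 0 \left(5 - 4\right) = 0 \cdot 1 = 0$)
$U{\left(t,V \right)} = \frac{2}{9 - V}$ ($U{\left(t,V \right)} = \frac{2}{- V + 9} = \frac{2}{9 - V}$)
$U{\left(-8,11 \right)} K = - \frac{2}{-9 + 11} \cdot 0 = - \frac{2}{2} \cdot 0 = \left(-2\right) \frac{1}{2} \cdot 0 = \left(-1\right) 0 = 0$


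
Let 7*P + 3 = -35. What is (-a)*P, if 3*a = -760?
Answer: -28880/21 ≈ -1375.2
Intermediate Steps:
a = -760/3 (a = (1/3)*(-760) = -760/3 ≈ -253.33)
P = -38/7 (P = -3/7 + (1/7)*(-35) = -3/7 - 5 = -38/7 ≈ -5.4286)
(-a)*P = -1*(-760/3)*(-38/7) = (760/3)*(-38/7) = -28880/21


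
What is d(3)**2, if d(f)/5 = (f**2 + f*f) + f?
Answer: 11025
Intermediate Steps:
d(f) = 5*f + 10*f**2 (d(f) = 5*((f**2 + f*f) + f) = 5*((f**2 + f**2) + f) = 5*(2*f**2 + f) = 5*(f + 2*f**2) = 5*f + 10*f**2)
d(3)**2 = (5*3*(1 + 2*3))**2 = (5*3*(1 + 6))**2 = (5*3*7)**2 = 105**2 = 11025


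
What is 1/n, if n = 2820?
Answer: 1/2820 ≈ 0.00035461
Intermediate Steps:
1/n = 1/2820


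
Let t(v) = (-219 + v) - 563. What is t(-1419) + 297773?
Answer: 295572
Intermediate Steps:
t(v) = -782 + v
t(-1419) + 297773 = (-782 - 1419) + 297773 = -2201 + 297773 = 295572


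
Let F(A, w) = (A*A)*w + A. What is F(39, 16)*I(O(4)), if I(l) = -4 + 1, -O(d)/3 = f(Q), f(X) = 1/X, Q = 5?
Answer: -73125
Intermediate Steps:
O(d) = -⅗ (O(d) = -3/5 = -3*⅕ = -⅗)
F(A, w) = A + w*A² (F(A, w) = A²*w + A = w*A² + A = A + w*A²)
I(l) = -3
F(39, 16)*I(O(4)) = (39*(1 + 39*16))*(-3) = (39*(1 + 624))*(-3) = (39*625)*(-3) = 24375*(-3) = -73125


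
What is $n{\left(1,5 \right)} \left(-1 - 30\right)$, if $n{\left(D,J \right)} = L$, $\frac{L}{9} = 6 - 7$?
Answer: $279$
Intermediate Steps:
$L = -9$ ($L = 9 \left(6 - 7\right) = 9 \left(-1\right) = -9$)
$n{\left(D,J \right)} = -9$
$n{\left(1,5 \right)} \left(-1 - 30\right) = - 9 \left(-1 - 30\right) = \left(-9\right) \left(-31\right) = 279$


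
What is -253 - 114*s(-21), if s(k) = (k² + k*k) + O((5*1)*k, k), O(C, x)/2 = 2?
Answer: -101257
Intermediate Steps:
O(C, x) = 4 (O(C, x) = 2*2 = 4)
s(k) = 4 + 2*k² (s(k) = (k² + k*k) + 4 = (k² + k²) + 4 = 2*k² + 4 = 4 + 2*k²)
-253 - 114*s(-21) = -253 - 114*(4 + 2*(-21)²) = -253 - 114*(4 + 2*441) = -253 - 114*(4 + 882) = -253 - 114*886 = -253 - 101004 = -101257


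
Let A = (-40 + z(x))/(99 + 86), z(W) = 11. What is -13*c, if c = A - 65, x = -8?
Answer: 156702/185 ≈ 847.04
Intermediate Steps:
A = -29/185 (A = (-40 + 11)/(99 + 86) = -29/185 ≈ -0.15676)
c = -12054/185 (c = -29/185 - 65 = -12054/185 ≈ -65.157)
-13*c = -13*(-12054/185) = 156702/185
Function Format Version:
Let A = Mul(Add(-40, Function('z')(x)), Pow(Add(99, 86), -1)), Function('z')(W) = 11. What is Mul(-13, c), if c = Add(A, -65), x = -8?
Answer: Rational(156702, 185) ≈ 847.04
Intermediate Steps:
A = Rational(-29, 185) (A = Mul(Add(-40, 11), Pow(Add(99, 86), -1)) = Mul(-29, Pow(185, -1)) = Mul(-29, Rational(1, 185)) = Rational(-29, 185) ≈ -0.15676)
c = Rational(-12054, 185) (c = Add(Rational(-29, 185), -65) = Rational(-12054, 185) ≈ -65.157)
Mul(-13, c) = Mul(-13, Rational(-12054, 185)) = Rational(156702, 185)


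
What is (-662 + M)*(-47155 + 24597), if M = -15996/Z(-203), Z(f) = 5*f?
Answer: 14796559172/1015 ≈ 1.4578e+7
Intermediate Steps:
M = 15996/1015 (M = -15996/(5*(-203)) = -15996/(-1015) = -15996*(-1/1015) = 15996/1015 ≈ 15.760)
(-662 + M)*(-47155 + 24597) = (-662 + 15996/1015)*(-47155 + 24597) = -655934/1015*(-22558) = 14796559172/1015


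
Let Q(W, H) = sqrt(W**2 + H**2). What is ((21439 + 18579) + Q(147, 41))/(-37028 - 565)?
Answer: -40018/37593 - sqrt(23290)/37593 ≈ -1.0686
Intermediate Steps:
Q(W, H) = sqrt(H**2 + W**2)
((21439 + 18579) + Q(147, 41))/(-37028 - 565) = ((21439 + 18579) + sqrt(41**2 + 147**2))/(-37028 - 565) = (40018 + sqrt(1681 + 21609))/(-37593) = (40018 + sqrt(23290))*(-1/37593) = -40018/37593 - sqrt(23290)/37593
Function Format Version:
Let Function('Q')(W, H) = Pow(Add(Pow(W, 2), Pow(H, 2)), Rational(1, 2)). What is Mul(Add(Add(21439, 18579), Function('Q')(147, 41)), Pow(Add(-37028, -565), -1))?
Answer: Add(Rational(-40018, 37593), Mul(Rational(-1, 37593), Pow(23290, Rational(1, 2)))) ≈ -1.0686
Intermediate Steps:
Function('Q')(W, H) = Pow(Add(Pow(H, 2), Pow(W, 2)), Rational(1, 2))
Mul(Add(Add(21439, 18579), Function('Q')(147, 41)), Pow(Add(-37028, -565), -1)) = Mul(Add(Add(21439, 18579), Pow(Add(Pow(41, 2), Pow(147, 2)), Rational(1, 2))), Pow(Add(-37028, -565), -1)) = Mul(Add(40018, Pow(Add(1681, 21609), Rational(1, 2))), Pow(-37593, -1)) = Mul(Add(40018, Pow(23290, Rational(1, 2))), Rational(-1, 37593)) = Add(Rational(-40018, 37593), Mul(Rational(-1, 37593), Pow(23290, Rational(1, 2))))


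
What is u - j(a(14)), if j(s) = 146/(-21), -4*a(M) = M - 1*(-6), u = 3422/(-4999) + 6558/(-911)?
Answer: -89021570/95635869 ≈ -0.93084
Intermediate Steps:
u = -35900884/4554089 (u = 3422*(-1/4999) + 6558*(-1/911) = -3422/4999 - 6558/911 = -35900884/4554089 ≈ -7.8832)
a(M) = -3/2 - M/4 (a(M) = -(M - 1*(-6))/4 = -(M + 6)/4 = -(6 + M)/4 = -3/2 - M/4)
j(s) = -146/21 (j(s) = 146*(-1/21) = -146/21)
u - j(a(14)) = -35900884/4554089 - 1*(-146/21) = -35900884/4554089 + 146/21 = -89021570/95635869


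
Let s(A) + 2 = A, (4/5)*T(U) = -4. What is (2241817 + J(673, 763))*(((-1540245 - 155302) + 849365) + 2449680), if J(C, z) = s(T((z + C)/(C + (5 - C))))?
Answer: 3594737851380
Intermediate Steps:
T(U) = -5 (T(U) = (5/4)*(-4) = -5)
s(A) = -2 + A
J(C, z) = -7 (J(C, z) = -2 - 5 = -7)
(2241817 + J(673, 763))*(((-1540245 - 155302) + 849365) + 2449680) = (2241817 - 7)*(((-1540245 - 155302) + 849365) + 2449680) = 2241810*((-1695547 + 849365) + 2449680) = 2241810*(-846182 + 2449680) = 2241810*1603498 = 3594737851380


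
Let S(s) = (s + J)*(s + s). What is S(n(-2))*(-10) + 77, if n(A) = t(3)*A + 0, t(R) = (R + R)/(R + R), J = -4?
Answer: -163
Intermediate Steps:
t(R) = 1 (t(R) = (2*R)/((2*R)) = (2*R)*(1/(2*R)) = 1)
n(A) = A (n(A) = 1*A + 0 = A + 0 = A)
S(s) = 2*s*(-4 + s) (S(s) = (s - 4)*(s + s) = (-4 + s)*(2*s) = 2*s*(-4 + s))
S(n(-2))*(-10) + 77 = (2*(-2)*(-4 - 2))*(-10) + 77 = (2*(-2)*(-6))*(-10) + 77 = 24*(-10) + 77 = -240 + 77 = -163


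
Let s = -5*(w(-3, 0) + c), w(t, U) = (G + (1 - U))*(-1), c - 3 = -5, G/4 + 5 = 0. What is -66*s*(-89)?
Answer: -499290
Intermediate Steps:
G = -20 (G = -20 + 4*0 = -20 + 0 = -20)
c = -2 (c = 3 - 5 = -2)
w(t, U) = 19 + U (w(t, U) = (-20 + (1 - U))*(-1) = (-19 - U)*(-1) = 19 + U)
s = -85 (s = -5*((19 + 0) - 2) = -5*(19 - 2) = -5*17 = -85)
-66*s*(-89) = -66*(-85)*(-89) = 5610*(-89) = -499290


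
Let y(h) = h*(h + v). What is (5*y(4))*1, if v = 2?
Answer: 120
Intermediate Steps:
y(h) = h*(2 + h) (y(h) = h*(h + 2) = h*(2 + h))
(5*y(4))*1 = (5*(4*(2 + 4)))*1 = (5*(4*6))*1 = (5*24)*1 = 120*1 = 120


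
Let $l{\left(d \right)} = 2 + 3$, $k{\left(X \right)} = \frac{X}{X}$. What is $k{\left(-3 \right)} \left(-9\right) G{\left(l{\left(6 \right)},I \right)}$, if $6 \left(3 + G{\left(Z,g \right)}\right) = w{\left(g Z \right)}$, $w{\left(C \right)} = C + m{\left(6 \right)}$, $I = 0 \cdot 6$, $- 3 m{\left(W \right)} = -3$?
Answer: $\frac{51}{2} \approx 25.5$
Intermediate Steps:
$m{\left(W \right)} = 1$ ($m{\left(W \right)} = \left(- \frac{1}{3}\right) \left(-3\right) = 1$)
$k{\left(X \right)} = 1$
$l{\left(d \right)} = 5$
$I = 0$
$w{\left(C \right)} = 1 + C$ ($w{\left(C \right)} = C + 1 = 1 + C$)
$G{\left(Z,g \right)} = - \frac{17}{6} + \frac{Z g}{6}$ ($G{\left(Z,g \right)} = -3 + \frac{1 + g Z}{6} = -3 + \frac{1 + Z g}{6} = -3 + \left(\frac{1}{6} + \frac{Z g}{6}\right) = - \frac{17}{6} + \frac{Z g}{6}$)
$k{\left(-3 \right)} \left(-9\right) G{\left(l{\left(6 \right)},I \right)} = 1 \left(-9\right) \left(- \frac{17}{6} + \frac{1}{6} \cdot 5 \cdot 0\right) = - 9 \left(- \frac{17}{6} + 0\right) = \left(-9\right) \left(- \frac{17}{6}\right) = \frac{51}{2}$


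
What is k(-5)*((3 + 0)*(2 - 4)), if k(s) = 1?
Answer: -6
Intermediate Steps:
k(-5)*((3 + 0)*(2 - 4)) = 1*((3 + 0)*(2 - 4)) = 1*(3*(-2)) = 1*(-6) = -6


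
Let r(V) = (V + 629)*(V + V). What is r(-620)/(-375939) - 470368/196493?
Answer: -19404090408/8207709103 ≈ -2.3641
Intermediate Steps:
r(V) = 2*V*(629 + V) (r(V) = (629 + V)*(2*V) = 2*V*(629 + V))
r(-620)/(-375939) - 470368/196493 = (2*(-620)*(629 - 620))/(-375939) - 470368/196493 = (2*(-620)*9)*(-1/375939) - 470368*1/196493 = -11160*(-1/375939) - 470368/196493 = 1240/41771 - 470368/196493 = -19404090408/8207709103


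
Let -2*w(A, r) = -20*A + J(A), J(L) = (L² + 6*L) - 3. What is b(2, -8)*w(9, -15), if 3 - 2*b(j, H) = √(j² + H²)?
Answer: 36 - 24*√17 ≈ -62.955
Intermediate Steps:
J(L) = -3 + L² + 6*L
w(A, r) = 3/2 + 7*A - A²/2 (w(A, r) = -(-20*A + (-3 + A² + 6*A))/2 = -(-3 + A² - 14*A)/2 = 3/2 + 7*A - A²/2)
b(j, H) = 3/2 - √(H² + j²)/2 (b(j, H) = 3/2 - √(j² + H²)/2 = 3/2 - √(H² + j²)/2)
b(2, -8)*w(9, -15) = (3/2 - √((-8)² + 2²)/2)*(3/2 + 7*9 - ½*9²) = (3/2 - √(64 + 4)/2)*(3/2 + 63 - ½*81) = (3/2 - √17)*(3/2 + 63 - 81/2) = (3/2 - √17)*24 = 36 - 24*√17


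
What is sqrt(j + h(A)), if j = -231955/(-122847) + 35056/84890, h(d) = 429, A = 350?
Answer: sqrt(11726347819458867664290)/5214240915 ≈ 20.768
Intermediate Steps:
j = 11998592191/5214240915 (j = -231955*(-1/122847) + 35056*(1/84890) = 231955/122847 + 17528/42445 = 11998592191/5214240915 ≈ 2.3011)
sqrt(j + h(A)) = sqrt(11998592191/5214240915 + 429) = sqrt(2248907944726/5214240915) = sqrt(11726347819458867664290)/5214240915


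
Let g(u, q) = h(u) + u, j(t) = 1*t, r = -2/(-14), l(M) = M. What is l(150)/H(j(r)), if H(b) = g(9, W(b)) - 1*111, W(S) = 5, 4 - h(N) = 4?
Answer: -25/17 ≈ -1.4706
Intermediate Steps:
h(N) = 0 (h(N) = 4 - 1*4 = 4 - 4 = 0)
r = ⅐ (r = -2*(-1/14) = ⅐ ≈ 0.14286)
j(t) = t
g(u, q) = u (g(u, q) = 0 + u = u)
H(b) = -102 (H(b) = 9 - 1*111 = 9 - 111 = -102)
l(150)/H(j(r)) = 150/(-102) = 150*(-1/102) = -25/17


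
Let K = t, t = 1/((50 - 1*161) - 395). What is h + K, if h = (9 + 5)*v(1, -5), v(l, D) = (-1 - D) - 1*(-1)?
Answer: 35419/506 ≈ 69.998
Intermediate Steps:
v(l, D) = -D (v(l, D) = (-1 - D) + 1 = -D)
t = -1/506 (t = 1/((50 - 161) - 395) = 1/(-111 - 395) = 1/(-506) = -1/506 ≈ -0.0019763)
K = -1/506 ≈ -0.0019763
h = 70 (h = (9 + 5)*(-1*(-5)) = 14*5 = 70)
h + K = 70 - 1/506 = 35419/506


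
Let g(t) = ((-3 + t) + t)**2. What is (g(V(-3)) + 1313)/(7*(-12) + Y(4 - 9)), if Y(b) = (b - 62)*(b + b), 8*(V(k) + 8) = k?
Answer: 93/32 ≈ 2.9063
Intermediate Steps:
V(k) = -8 + k/8
g(t) = (-3 + 2*t)**2
Y(b) = 2*b*(-62 + b) (Y(b) = (-62 + b)*(2*b) = 2*b*(-62 + b))
(g(V(-3)) + 1313)/(7*(-12) + Y(4 - 9)) = ((-3 + 2*(-8 + (1/8)*(-3)))**2 + 1313)/(7*(-12) + 2*(4 - 9)*(-62 + (4 - 9))) = ((-3 + 2*(-8 - 3/8))**2 + 1313)/(-84 + 2*(-5)*(-62 - 5)) = ((-3 + 2*(-67/8))**2 + 1313)/(-84 + 2*(-5)*(-67)) = ((-3 - 67/4)**2 + 1313)/(-84 + 670) = ((-79/4)**2 + 1313)/586 = (6241/16 + 1313)*(1/586) = (27249/16)*(1/586) = 93/32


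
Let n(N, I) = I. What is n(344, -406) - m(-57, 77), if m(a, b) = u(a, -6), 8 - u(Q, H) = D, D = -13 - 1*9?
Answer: -436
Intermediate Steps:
D = -22 (D = -13 - 9 = -22)
u(Q, H) = 30 (u(Q, H) = 8 - 1*(-22) = 8 + 22 = 30)
m(a, b) = 30
n(344, -406) - m(-57, 77) = -406 - 1*30 = -406 - 30 = -436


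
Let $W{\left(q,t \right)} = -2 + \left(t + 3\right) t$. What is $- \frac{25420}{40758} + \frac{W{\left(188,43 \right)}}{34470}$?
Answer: $- \frac{66307466}{117077355} \approx -0.56636$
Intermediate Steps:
$W{\left(q,t \right)} = -2 + t \left(3 + t\right)$ ($W{\left(q,t \right)} = -2 + \left(3 + t\right) t = -2 + t \left(3 + t\right)$)
$- \frac{25420}{40758} + \frac{W{\left(188,43 \right)}}{34470} = - \frac{25420}{40758} + \frac{-2 + 43^{2} + 3 \cdot 43}{34470} = \left(-25420\right) \frac{1}{40758} + \left(-2 + 1849 + 129\right) \frac{1}{34470} = - \frac{12710}{20379} + 1976 \cdot \frac{1}{34470} = - \frac{12710}{20379} + \frac{988}{17235} = - \frac{66307466}{117077355}$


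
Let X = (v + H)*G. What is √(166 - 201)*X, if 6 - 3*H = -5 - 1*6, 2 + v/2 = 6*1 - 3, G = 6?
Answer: 46*I*√35 ≈ 272.14*I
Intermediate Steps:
v = 2 (v = -4 + 2*(6*1 - 3) = -4 + 2*(6 - 3) = -4 + 2*3 = -4 + 6 = 2)
H = 17/3 (H = 2 - (-5 - 1*6)/3 = 2 - (-5 - 6)/3 = 2 - ⅓*(-11) = 2 + 11/3 = 17/3 ≈ 5.6667)
X = 46 (X = (2 + 17/3)*6 = (23/3)*6 = 46)
√(166 - 201)*X = √(166 - 201)*46 = √(-35)*46 = (I*√35)*46 = 46*I*√35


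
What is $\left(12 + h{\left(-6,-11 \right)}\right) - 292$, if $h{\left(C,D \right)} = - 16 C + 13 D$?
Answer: $-327$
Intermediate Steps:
$\left(12 + h{\left(-6,-11 \right)}\right) - 292 = \left(12 + \left(\left(-16\right) \left(-6\right) + 13 \left(-11\right)\right)\right) - 292 = \left(12 + \left(96 - 143\right)\right) - 292 = \left(12 - 47\right) - 292 = -35 - 292 = -327$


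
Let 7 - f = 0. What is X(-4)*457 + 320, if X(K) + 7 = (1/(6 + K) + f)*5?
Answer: 28517/2 ≈ 14259.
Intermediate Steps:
f = 7 (f = 7 - 1*0 = 7 + 0 = 7)
X(K) = 28 + 5/(6 + K) (X(K) = -7 + (1/(6 + K) + 7)*5 = -7 + (7 + 1/(6 + K))*5 = -7 + (35 + 5/(6 + K)) = 28 + 5/(6 + K))
X(-4)*457 + 320 = ((173 + 28*(-4))/(6 - 4))*457 + 320 = ((173 - 112)/2)*457 + 320 = ((½)*61)*457 + 320 = (61/2)*457 + 320 = 27877/2 + 320 = 28517/2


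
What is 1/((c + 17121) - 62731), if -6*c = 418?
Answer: -3/137039 ≈ -2.1892e-5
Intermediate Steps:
c = -209/3 (c = -1/6*418 = -209/3 ≈ -69.667)
1/((c + 17121) - 62731) = 1/((-209/3 + 17121) - 62731) = 1/(51154/3 - 62731) = 1/(-137039/3) = -3/137039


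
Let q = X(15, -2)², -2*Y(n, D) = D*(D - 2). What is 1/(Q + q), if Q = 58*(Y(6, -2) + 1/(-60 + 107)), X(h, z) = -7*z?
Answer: -47/1634 ≈ -0.028764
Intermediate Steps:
Y(n, D) = -D*(-2 + D)/2 (Y(n, D) = -D*(D - 2)/2 = -D*(-2 + D)/2)
Q = -10846/47 (Q = 58*((½)*(-2)*(2 - 1*(-2)) + 1/(-60 + 107)) = 58*((½)*(-2)*(2 + 2) + 1/47) = 58*((½)*(-2)*4 + 1/47) = 58*(-4 + 1/47) = 58*(-187/47) = -10846/47 ≈ -230.77)
q = 196 (q = (-7*(-2))² = 14² = 196)
1/(Q + q) = 1/(-10846/47 + 196) = 1/(-1634/47) = -47/1634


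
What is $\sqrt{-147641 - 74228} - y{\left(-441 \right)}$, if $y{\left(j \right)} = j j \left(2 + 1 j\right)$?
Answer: $85377159 + i \sqrt{221869} \approx 8.5377 \cdot 10^{7} + 471.03 i$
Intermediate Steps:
$y{\left(j \right)} = j^{2} \left(2 + j\right)$ ($y{\left(j \right)} = j j \left(2 + j\right) = j^{2} \left(2 + j\right)$)
$\sqrt{-147641 - 74228} - y{\left(-441 \right)} = \sqrt{-147641 - 74228} - \left(-441\right)^{2} \left(2 - 441\right) = \sqrt{-221869} - 194481 \left(-439\right) = i \sqrt{221869} - -85377159 = i \sqrt{221869} + 85377159 = 85377159 + i \sqrt{221869}$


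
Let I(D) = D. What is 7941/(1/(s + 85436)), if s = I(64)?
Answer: 678955500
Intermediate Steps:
s = 64
7941/(1/(s + 85436)) = 7941/(1/(64 + 85436)) = 7941/(1/85500) = 7941*85500 = 678955500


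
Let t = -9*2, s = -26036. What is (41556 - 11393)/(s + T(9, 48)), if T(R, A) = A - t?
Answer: -4309/3710 ≈ -1.1615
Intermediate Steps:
t = -18
T(R, A) = 18 + A (T(R, A) = A - 1*(-18) = A + 18 = 18 + A)
(41556 - 11393)/(s + T(9, 48)) = (41556 - 11393)/(-26036 + (18 + 48)) = 30163/(-26036 + 66) = 30163/(-25970) = 30163*(-1/25970) = -4309/3710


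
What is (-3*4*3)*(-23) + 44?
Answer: 872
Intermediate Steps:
(-3*4*3)*(-23) + 44 = -12*3*(-23) + 44 = -36*(-23) + 44 = 828 + 44 = 872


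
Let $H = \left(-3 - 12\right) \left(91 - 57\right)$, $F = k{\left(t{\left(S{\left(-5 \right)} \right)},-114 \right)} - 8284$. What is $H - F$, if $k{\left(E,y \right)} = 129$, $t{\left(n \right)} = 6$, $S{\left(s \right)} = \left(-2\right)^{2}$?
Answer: $7645$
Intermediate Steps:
$S{\left(s \right)} = 4$
$F = -8155$ ($F = 129 - 8284 = -8155$)
$H = -510$ ($H = \left(-3 - 12\right) 34 = \left(-15\right) 34 = -510$)
$H - F = -510 - -8155 = -510 + 8155 = 7645$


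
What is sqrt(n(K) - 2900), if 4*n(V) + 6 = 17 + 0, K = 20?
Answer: I*sqrt(11589)/2 ≈ 53.826*I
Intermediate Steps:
n(V) = 11/4 (n(V) = -3/2 + (17 + 0)/4 = -3/2 + (1/4)*17 = -3/2 + 17/4 = 11/4)
sqrt(n(K) - 2900) = sqrt(11/4 - 2900) = sqrt(-11589/4) = I*sqrt(11589)/2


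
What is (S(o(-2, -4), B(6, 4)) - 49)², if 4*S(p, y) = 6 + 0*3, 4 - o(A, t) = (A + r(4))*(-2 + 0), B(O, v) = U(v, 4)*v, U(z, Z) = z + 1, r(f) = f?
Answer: 9025/4 ≈ 2256.3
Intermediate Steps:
U(z, Z) = 1 + z
B(O, v) = v*(1 + v) (B(O, v) = (1 + v)*v = v*(1 + v))
o(A, t) = 12 + 2*A (o(A, t) = 4 - (A + 4)*(-2 + 0) = 4 - (4 + A)*(-2) = 4 - (-8 - 2*A) = 4 + (8 + 2*A) = 12 + 2*A)
S(p, y) = 3/2 (S(p, y) = (6 + 0*3)/4 = (6 + 0)/4 = (¼)*6 = 3/2)
(S(o(-2, -4), B(6, 4)) - 49)² = (3/2 - 49)² = (-95/2)² = 9025/4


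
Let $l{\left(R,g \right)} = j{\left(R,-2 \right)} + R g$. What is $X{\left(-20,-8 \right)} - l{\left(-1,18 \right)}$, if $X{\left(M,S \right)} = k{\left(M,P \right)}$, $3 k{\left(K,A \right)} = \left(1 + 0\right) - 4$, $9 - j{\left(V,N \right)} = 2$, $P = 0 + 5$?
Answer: $10$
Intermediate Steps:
$P = 5$
$j{\left(V,N \right)} = 7$ ($j{\left(V,N \right)} = 9 - 2 = 7$)
$k{\left(K,A \right)} = -1$ ($k{\left(K,A \right)} = \frac{\left(1 + 0\right) - 4}{3} = \frac{1 - 4}{3} = \frac{1}{3} \left(-3\right) = -1$)
$X{\left(M,S \right)} = -1$
$l{\left(R,g \right)} = 7 + R g$
$X{\left(-20,-8 \right)} - l{\left(-1,18 \right)} = -1 - \left(7 - 18\right) = -1 - -11 = -1 + 11 = 10$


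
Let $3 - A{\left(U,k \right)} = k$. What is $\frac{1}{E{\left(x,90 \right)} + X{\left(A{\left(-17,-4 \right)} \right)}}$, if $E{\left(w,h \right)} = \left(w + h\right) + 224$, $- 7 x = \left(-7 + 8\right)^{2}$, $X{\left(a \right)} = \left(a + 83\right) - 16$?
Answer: $\frac{7}{2715} \approx 0.0025783$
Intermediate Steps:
$A{\left(U,k \right)} = 3 - k$
$X{\left(a \right)} = 67 + a$ ($X{\left(a \right)} = \left(83 + a\right) - 16 = 67 + a$)
$x = - \frac{1}{7}$ ($x = - \frac{\left(-7 + 8\right)^{2}}{7} = - \frac{1^{2}}{7} = \left(- \frac{1}{7}\right) 1 = - \frac{1}{7} \approx -0.14286$)
$E{\left(w,h \right)} = 224 + h + w$ ($E{\left(w,h \right)} = \left(h + w\right) + 224 = 224 + h + w$)
$\frac{1}{E{\left(x,90 \right)} + X{\left(A{\left(-17,-4 \right)} \right)}} = \frac{1}{\left(224 + 90 - \frac{1}{7}\right) + \left(67 + \left(3 - -4\right)\right)} = \frac{1}{\frac{2197}{7} + \left(67 + \left(3 + 4\right)\right)} = \frac{1}{\frac{2197}{7} + \left(67 + 7\right)} = \frac{1}{\frac{2197}{7} + 74} = \frac{1}{\frac{2715}{7}} = \frac{7}{2715}$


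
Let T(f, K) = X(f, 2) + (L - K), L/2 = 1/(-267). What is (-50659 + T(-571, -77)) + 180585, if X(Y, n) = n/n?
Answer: 34711066/267 ≈ 1.3000e+5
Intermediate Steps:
L = -2/267 (L = 2/(-267) = 2*(-1/267) = -2/267 ≈ -0.0074906)
X(Y, n) = 1
T(f, K) = 265/267 - K (T(f, K) = 1 + (-2/267 - K) = 265/267 - K)
(-50659 + T(-571, -77)) + 180585 = (-50659 + (265/267 - 1*(-77))) + 180585 = (-50659 + (265/267 + 77)) + 180585 = (-50659 + 20824/267) + 180585 = -13505129/267 + 180585 = 34711066/267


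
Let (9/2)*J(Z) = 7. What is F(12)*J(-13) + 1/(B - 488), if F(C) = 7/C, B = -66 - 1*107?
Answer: 32335/35694 ≈ 0.90589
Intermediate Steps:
J(Z) = 14/9 (J(Z) = (2/9)*7 = 14/9)
B = -173 (B = -66 - 107 = -173)
F(12)*J(-13) + 1/(B - 488) = (7/12)*(14/9) + 1/(-173 - 488) = (7*(1/12))*(14/9) + 1/(-661) = (7/12)*(14/9) - 1/661 = 49/54 - 1/661 = 32335/35694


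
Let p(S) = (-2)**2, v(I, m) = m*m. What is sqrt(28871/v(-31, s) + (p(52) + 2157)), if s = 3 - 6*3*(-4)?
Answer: 4*sqrt(761531)/75 ≈ 46.542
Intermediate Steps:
s = 75 (s = 3 - (-72) = 3 - 6*(-12) = 3 + 72 = 75)
v(I, m) = m**2
p(S) = 4
sqrt(28871/v(-31, s) + (p(52) + 2157)) = sqrt(28871/(75**2) + (4 + 2157)) = sqrt(28871/5625 + 2161) = sqrt(12184496/5625) = 4*sqrt(761531)/75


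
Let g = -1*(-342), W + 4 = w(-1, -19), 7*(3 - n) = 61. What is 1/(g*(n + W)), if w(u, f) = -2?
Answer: -7/28044 ≈ -0.00024961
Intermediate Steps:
n = -40/7 (n = 3 - 1/7*61 = 3 - 61/7 = -40/7 ≈ -5.7143)
W = -6 (W = -4 - 2 = -6)
g = 342
1/(g*(n + W)) = 1/(342*(-40/7 - 6)) = 1/(342*(-82/7)) = 1/(-28044/7) = -7/28044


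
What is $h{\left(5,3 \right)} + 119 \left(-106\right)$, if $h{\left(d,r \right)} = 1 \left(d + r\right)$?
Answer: $-12606$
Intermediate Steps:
$h{\left(d,r \right)} = d + r$
$h{\left(5,3 \right)} + 119 \left(-106\right) = \left(5 + 3\right) + 119 \left(-106\right) = 8 - 12614 = -12606$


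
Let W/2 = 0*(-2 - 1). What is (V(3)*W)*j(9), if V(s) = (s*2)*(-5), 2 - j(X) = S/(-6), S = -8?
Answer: 0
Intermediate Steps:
j(X) = 2/3 (j(X) = 2 - (-8)/(-6) = 2 - (-8)*(-1)/6 = 2 - 1*4/3 = 2 - 4/3 = 2/3)
V(s) = -10*s (V(s) = (2*s)*(-5) = -10*s)
W = 0 (W = 2*(0*(-2 - 1)) = 2*(0*(-3)) = 2*0 = 0)
(V(3)*W)*j(9) = (-10*3*0)*(2/3) = -30*0*(2/3) = 0*(2/3) = 0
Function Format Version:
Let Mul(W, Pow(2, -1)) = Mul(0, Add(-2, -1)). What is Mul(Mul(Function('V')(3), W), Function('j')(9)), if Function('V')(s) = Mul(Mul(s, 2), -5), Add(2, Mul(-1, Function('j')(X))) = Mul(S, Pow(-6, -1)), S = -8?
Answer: 0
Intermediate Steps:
Function('j')(X) = Rational(2, 3) (Function('j')(X) = Add(2, Mul(-1, Mul(-8, Pow(-6, -1)))) = Add(2, Mul(-1, Mul(-8, Rational(-1, 6)))) = Add(2, Mul(-1, Rational(4, 3))) = Add(2, Rational(-4, 3)) = Rational(2, 3))
Function('V')(s) = Mul(-10, s) (Function('V')(s) = Mul(Mul(2, s), -5) = Mul(-10, s))
W = 0 (W = Mul(2, Mul(0, Add(-2, -1))) = Mul(2, Mul(0, -3)) = Mul(2, 0) = 0)
Mul(Mul(Function('V')(3), W), Function('j')(9)) = Mul(Mul(Mul(-10, 3), 0), Rational(2, 3)) = Mul(Mul(-30, 0), Rational(2, 3)) = Mul(0, Rational(2, 3)) = 0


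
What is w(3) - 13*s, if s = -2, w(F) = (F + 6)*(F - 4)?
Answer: 17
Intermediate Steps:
w(F) = (-4 + F)*(6 + F) (w(F) = (6 + F)*(-4 + F) = (-4 + F)*(6 + F))
w(3) - 13*s = (-24 + 3**2 + 2*3) - 13*(-2) = (-24 + 9 + 6) + 26 = -9 + 26 = 17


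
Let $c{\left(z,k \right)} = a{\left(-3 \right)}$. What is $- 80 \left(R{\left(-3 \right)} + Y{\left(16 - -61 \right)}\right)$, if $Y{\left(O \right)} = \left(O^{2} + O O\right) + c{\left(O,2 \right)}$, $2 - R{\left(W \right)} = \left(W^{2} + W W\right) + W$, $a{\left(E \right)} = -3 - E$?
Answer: $-947600$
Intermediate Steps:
$c{\left(z,k \right)} = 0$ ($c{\left(z,k \right)} = -3 - -3 = -3 + 3 = 0$)
$R{\left(W \right)} = 2 - W - 2 W^{2}$ ($R{\left(W \right)} = 2 - \left(\left(W^{2} + W W\right) + W\right) = 2 - \left(\left(W^{2} + W^{2}\right) + W\right) = 2 - \left(2 W^{2} + W\right) = 2 - \left(W + 2 W^{2}\right) = 2 - W - 2 W^{2}$)
$Y{\left(O \right)} = 2 O^{2}$ ($Y{\left(O \right)} = \left(O^{2} + O O\right) + 0 = \left(O^{2} + O^{2}\right) + 0 = 2 O^{2} + 0 = 2 O^{2}$)
$- 80 \left(R{\left(-3 \right)} + Y{\left(16 - -61 \right)}\right) = - 80 \left(\left(2 - -3 - 2 \left(-3\right)^{2}\right) + 2 \left(16 - -61\right)^{2}\right) = - 80 \left(\left(2 + 3 - 18\right) + 2 \left(16 + 61\right)^{2}\right) = - 80 \left(\left(2 + 3 - 18\right) + 2 \cdot 77^{2}\right) = - 80 \left(-13 + 2 \cdot 5929\right) = - 80 \left(-13 + 11858\right) = \left(-80\right) 11845 = -947600$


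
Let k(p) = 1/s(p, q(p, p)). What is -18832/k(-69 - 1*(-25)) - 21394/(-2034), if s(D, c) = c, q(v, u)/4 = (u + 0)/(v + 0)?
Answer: -76597879/1017 ≈ -75318.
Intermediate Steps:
q(v, u) = 4*u/v (q(v, u) = 4*((u + 0)/(v + 0)) = 4*(u/v) = 4*u/v)
k(p) = ¼ (k(p) = 1/(4*p/p) = 1/4 = ¼)
-18832/k(-69 - 1*(-25)) - 21394/(-2034) = -18832/¼ - 21394/(-2034) = -18832*4 - 21394*(-1/2034) = -75328 + 10697/1017 = -76597879/1017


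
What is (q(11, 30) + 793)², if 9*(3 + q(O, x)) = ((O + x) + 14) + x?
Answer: 51768025/81 ≈ 6.3911e+5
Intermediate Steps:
q(O, x) = -13/9 + O/9 + 2*x/9 (q(O, x) = -3 + (((O + x) + 14) + x)/9 = -3 + ((14 + O + x) + x)/9 = -3 + (14 + O + 2*x)/9 = -3 + (14/9 + O/9 + 2*x/9) = -13/9 + O/9 + 2*x/9)
(q(11, 30) + 793)² = ((-13/9 + (⅑)*11 + (2/9)*30) + 793)² = ((-13/9 + 11/9 + 20/3) + 793)² = (58/9 + 793)² = (7195/9)² = 51768025/81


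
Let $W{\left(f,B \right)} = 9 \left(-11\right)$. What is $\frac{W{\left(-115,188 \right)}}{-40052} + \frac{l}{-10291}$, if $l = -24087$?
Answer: $\frac{965751333}{412175132} \approx 2.3431$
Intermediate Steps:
$W{\left(f,B \right)} = -99$
$\frac{W{\left(-115,188 \right)}}{-40052} + \frac{l}{-10291} = - \frac{99}{-40052} - \frac{24087}{-10291} = \left(-99\right) \left(- \frac{1}{40052}\right) - - \frac{24087}{10291} = \frac{99}{40052} + \frac{24087}{10291} = \frac{965751333}{412175132}$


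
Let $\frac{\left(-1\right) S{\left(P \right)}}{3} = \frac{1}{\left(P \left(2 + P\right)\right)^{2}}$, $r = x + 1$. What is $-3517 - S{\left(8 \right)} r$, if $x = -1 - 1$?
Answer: $- \frac{22508803}{6400} \approx -3517.0$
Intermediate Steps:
$x = -2$ ($x = -1 - 1 = -2$)
$r = -1$ ($r = -2 + 1 = -1$)
$S{\left(P \right)} = - \frac{3}{P^{2} \left(2 + P\right)^{2}}$ ($S{\left(P \right)} = - \frac{3}{\left(P \left(2 + P\right)\right)^{2}} = - \frac{3}{P^{2} \left(2 + P\right)^{2}}$)
$-3517 - S{\left(8 \right)} r = -3517 - - \frac{3}{64 \left(2 + 8\right)^{2}} \left(-1\right) = -3517 - \left(-3\right) \frac{1}{64} \cdot \frac{1}{100} \left(-1\right) = -3517 - \left(- \frac{3}{6400}\right) \left(-1\right) = -3517 - \frac{3}{6400} = - \frac{22508803}{6400}$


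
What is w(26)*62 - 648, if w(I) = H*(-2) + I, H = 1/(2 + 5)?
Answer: 6624/7 ≈ 946.29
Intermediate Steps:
H = ⅐ (H = 1/7 = ⅐ ≈ 0.14286)
w(I) = -2/7 + I (w(I) = (⅐)*(-2) + I = -2/7 + I)
w(26)*62 - 648 = (-2/7 + 26)*62 - 648 = (180/7)*62 - 648 = 11160/7 - 648 = 6624/7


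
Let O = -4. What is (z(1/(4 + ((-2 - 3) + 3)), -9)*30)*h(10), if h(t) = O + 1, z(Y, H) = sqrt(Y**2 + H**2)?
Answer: -225*sqrt(13) ≈ -811.25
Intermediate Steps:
z(Y, H) = sqrt(H**2 + Y**2)
h(t) = -3 (h(t) = -4 + 1 = -3)
(z(1/(4 + ((-2 - 3) + 3)), -9)*30)*h(10) = (sqrt((-9)**2 + (1/(4 + ((-2 - 3) + 3)))**2)*30)*(-3) = (sqrt(81 + (1/(4 + (-5 + 3)))**2)*30)*(-3) = (sqrt(81 + (1/(4 - 2))**2)*30)*(-3) = (sqrt(81 + (1/2)**2)*30)*(-3) = (sqrt(81 + 1/4)*30)*(-3) = (sqrt(325/4)*30)*(-3) = ((5*sqrt(13)/2)*30)*(-3) = (75*sqrt(13))*(-3) = -225*sqrt(13)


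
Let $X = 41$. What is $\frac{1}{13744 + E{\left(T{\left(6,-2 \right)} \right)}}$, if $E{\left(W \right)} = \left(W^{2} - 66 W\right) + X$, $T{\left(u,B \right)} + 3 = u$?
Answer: $\frac{1}{13596} \approx 7.3551 \cdot 10^{-5}$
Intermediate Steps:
$T{\left(u,B \right)} = -3 + u$
$E{\left(W \right)} = 41 + W^{2} - 66 W$ ($E{\left(W \right)} = \left(W^{2} - 66 W\right) + 41 = 41 + W^{2} - 66 W$)
$\frac{1}{13744 + E{\left(T{\left(6,-2 \right)} \right)}} = \frac{1}{13744 + \left(41 + \left(-3 + 6\right)^{2} - 66 \left(-3 + 6\right)\right)} = \frac{1}{13744 + \left(41 + 3^{2} - 198\right)} = \frac{1}{13744 + \left(41 + 9 - 198\right)} = \frac{1}{13744 - 148} = \frac{1}{13596}$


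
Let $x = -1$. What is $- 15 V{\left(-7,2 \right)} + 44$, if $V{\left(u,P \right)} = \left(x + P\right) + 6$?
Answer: $-61$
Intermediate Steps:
$V{\left(u,P \right)} = 5 + P$ ($V{\left(u,P \right)} = \left(-1 + P\right) + 6 = 5 + P$)
$- 15 V{\left(-7,2 \right)} + 44 = - 15 \left(5 + 2\right) + 44 = \left(-15\right) 7 + 44 = -105 + 44 = -61$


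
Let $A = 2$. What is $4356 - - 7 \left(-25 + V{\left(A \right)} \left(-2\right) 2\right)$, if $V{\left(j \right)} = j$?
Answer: $4125$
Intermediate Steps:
$4356 - - 7 \left(-25 + V{\left(A \right)} \left(-2\right) 2\right) = 4356 - - 7 \left(-25 + 2 \left(-2\right) 2\right) = 4356 - - 7 \left(-25 - 8\right) = 4356 - \left(-7\right) \left(-33\right) = 4356 - 231 = 4125$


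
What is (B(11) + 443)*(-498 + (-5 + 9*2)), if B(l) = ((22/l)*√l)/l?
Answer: -214855 - 970*√11/11 ≈ -2.1515e+5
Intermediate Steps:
B(l) = 22/l^(3/2) (B(l) = (22/√l)/l = 22/l^(3/2))
(B(11) + 443)*(-498 + (-5 + 9*2)) = (22/11^(3/2) + 443)*(-498 + (-5 + 9*2)) = (22*(√11/121) + 443)*(-498 + (-5 + 18)) = (2*√11/11 + 443)*(-498 + 13) = (443 + 2*√11/11)*(-485) = -214855 - 970*√11/11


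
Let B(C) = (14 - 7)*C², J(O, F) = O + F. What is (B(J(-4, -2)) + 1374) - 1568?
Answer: 58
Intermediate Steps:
J(O, F) = F + O
B(C) = 7*C²
(B(J(-4, -2)) + 1374) - 1568 = (7*(-2 - 4)² + 1374) - 1568 = (7*(-6)² + 1374) - 1568 = (7*36 + 1374) - 1568 = (252 + 1374) - 1568 = 1626 - 1568 = 58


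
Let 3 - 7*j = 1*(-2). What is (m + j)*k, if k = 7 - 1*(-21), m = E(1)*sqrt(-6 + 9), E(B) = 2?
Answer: 20 + 56*sqrt(3) ≈ 116.99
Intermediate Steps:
j = 5/7 (j = 3/7 - (-2)/7 = 3/7 - 1/7*(-2) = 3/7 + 2/7 = 5/7 ≈ 0.71429)
m = 2*sqrt(3) (m = 2*sqrt(-6 + 9) = 2*sqrt(3) ≈ 3.4641)
k = 28 (k = 7 + 21 = 28)
(m + j)*k = (2*sqrt(3) + 5/7)*28 = (5/7 + 2*sqrt(3))*28 = 20 + 56*sqrt(3)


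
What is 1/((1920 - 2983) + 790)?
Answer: -1/273 ≈ -0.0036630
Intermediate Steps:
1/((1920 - 2983) + 790) = 1/(-1063 + 790) = 1/(-273) = -1/273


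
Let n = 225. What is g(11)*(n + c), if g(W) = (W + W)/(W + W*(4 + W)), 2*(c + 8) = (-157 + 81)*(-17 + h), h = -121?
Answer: 5461/8 ≈ 682.63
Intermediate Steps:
c = 5236 (c = -8 + ((-157 + 81)*(-17 - 121))/2 = -8 + (-76*(-138))/2 = -8 + (½)*10488 = -8 + 5244 = 5236)
g(W) = 2*W/(W + W*(4 + W)) (g(W) = (2*W)/(W + W*(4 + W)) = 2*W/(W + W*(4 + W)))
g(11)*(n + c) = (2/(5 + 11))*(225 + 5236) = (2/16)*5461 = (2*(1/16))*5461 = (⅛)*5461 = 5461/8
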